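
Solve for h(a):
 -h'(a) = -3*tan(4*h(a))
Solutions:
 h(a) = -asin(C1*exp(12*a))/4 + pi/4
 h(a) = asin(C1*exp(12*a))/4


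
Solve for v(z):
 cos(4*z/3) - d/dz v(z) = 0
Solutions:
 v(z) = C1 + 3*sin(4*z/3)/4


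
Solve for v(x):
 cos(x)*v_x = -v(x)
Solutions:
 v(x) = C1*sqrt(sin(x) - 1)/sqrt(sin(x) + 1)


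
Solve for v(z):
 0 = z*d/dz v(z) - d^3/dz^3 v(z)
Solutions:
 v(z) = C1 + Integral(C2*airyai(z) + C3*airybi(z), z)


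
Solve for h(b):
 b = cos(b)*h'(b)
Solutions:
 h(b) = C1 + Integral(b/cos(b), b)


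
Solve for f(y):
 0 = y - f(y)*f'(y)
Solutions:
 f(y) = -sqrt(C1 + y^2)
 f(y) = sqrt(C1 + y^2)


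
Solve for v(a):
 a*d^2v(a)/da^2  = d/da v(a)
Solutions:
 v(a) = C1 + C2*a^2


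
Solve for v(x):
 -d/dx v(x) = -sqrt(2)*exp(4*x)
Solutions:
 v(x) = C1 + sqrt(2)*exp(4*x)/4


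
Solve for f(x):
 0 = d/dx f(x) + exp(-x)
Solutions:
 f(x) = C1 + exp(-x)


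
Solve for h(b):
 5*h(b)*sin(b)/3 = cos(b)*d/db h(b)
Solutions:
 h(b) = C1/cos(b)^(5/3)


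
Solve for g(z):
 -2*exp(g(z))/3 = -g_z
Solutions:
 g(z) = log(-1/(C1 + 2*z)) + log(3)


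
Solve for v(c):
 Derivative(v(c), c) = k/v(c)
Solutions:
 v(c) = -sqrt(C1 + 2*c*k)
 v(c) = sqrt(C1 + 2*c*k)


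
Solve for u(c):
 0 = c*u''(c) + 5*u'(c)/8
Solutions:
 u(c) = C1 + C2*c^(3/8)


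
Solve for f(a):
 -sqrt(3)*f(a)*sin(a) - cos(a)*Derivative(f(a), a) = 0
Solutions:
 f(a) = C1*cos(a)^(sqrt(3))


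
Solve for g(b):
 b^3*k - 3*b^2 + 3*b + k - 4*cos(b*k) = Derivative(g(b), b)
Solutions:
 g(b) = C1 + b^4*k/4 - b^3 + 3*b^2/2 + b*k - 4*sin(b*k)/k


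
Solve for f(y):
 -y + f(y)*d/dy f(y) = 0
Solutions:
 f(y) = -sqrt(C1 + y^2)
 f(y) = sqrt(C1 + y^2)


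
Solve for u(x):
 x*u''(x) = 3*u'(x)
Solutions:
 u(x) = C1 + C2*x^4


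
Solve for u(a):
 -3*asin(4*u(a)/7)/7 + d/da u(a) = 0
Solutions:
 Integral(1/asin(4*_y/7), (_y, u(a))) = C1 + 3*a/7


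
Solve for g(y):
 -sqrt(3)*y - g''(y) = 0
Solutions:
 g(y) = C1 + C2*y - sqrt(3)*y^3/6


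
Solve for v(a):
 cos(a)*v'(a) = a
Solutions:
 v(a) = C1 + Integral(a/cos(a), a)


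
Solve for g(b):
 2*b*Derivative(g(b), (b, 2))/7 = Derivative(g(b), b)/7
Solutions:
 g(b) = C1 + C2*b^(3/2)


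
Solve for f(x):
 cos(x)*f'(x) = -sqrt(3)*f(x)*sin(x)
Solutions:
 f(x) = C1*cos(x)^(sqrt(3))


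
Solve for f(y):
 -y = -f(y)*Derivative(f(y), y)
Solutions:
 f(y) = -sqrt(C1 + y^2)
 f(y) = sqrt(C1 + y^2)


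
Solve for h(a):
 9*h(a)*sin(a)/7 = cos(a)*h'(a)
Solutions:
 h(a) = C1/cos(a)^(9/7)


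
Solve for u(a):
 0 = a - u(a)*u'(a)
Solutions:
 u(a) = -sqrt(C1 + a^2)
 u(a) = sqrt(C1 + a^2)


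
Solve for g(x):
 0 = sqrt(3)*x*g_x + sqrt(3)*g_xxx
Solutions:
 g(x) = C1 + Integral(C2*airyai(-x) + C3*airybi(-x), x)


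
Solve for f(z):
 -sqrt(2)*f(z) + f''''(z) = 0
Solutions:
 f(z) = C1*exp(-2^(1/8)*z) + C2*exp(2^(1/8)*z) + C3*sin(2^(1/8)*z) + C4*cos(2^(1/8)*z)


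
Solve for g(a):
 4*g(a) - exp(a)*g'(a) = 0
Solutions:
 g(a) = C1*exp(-4*exp(-a))


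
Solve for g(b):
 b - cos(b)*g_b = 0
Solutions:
 g(b) = C1 + Integral(b/cos(b), b)


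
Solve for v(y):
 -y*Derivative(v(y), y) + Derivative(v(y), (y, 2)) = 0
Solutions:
 v(y) = C1 + C2*erfi(sqrt(2)*y/2)


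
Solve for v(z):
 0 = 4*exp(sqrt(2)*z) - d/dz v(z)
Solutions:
 v(z) = C1 + 2*sqrt(2)*exp(sqrt(2)*z)


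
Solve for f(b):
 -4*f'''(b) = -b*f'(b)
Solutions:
 f(b) = C1 + Integral(C2*airyai(2^(1/3)*b/2) + C3*airybi(2^(1/3)*b/2), b)


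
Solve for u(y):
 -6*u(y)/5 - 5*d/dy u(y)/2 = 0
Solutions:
 u(y) = C1*exp(-12*y/25)


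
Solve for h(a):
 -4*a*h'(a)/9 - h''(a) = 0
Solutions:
 h(a) = C1 + C2*erf(sqrt(2)*a/3)


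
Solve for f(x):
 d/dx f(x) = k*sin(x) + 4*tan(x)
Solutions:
 f(x) = C1 - k*cos(x) - 4*log(cos(x))


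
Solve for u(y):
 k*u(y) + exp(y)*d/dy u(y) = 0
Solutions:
 u(y) = C1*exp(k*exp(-y))


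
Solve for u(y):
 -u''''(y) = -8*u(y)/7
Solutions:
 u(y) = C1*exp(-14^(3/4)*y/7) + C2*exp(14^(3/4)*y/7) + C3*sin(14^(3/4)*y/7) + C4*cos(14^(3/4)*y/7)


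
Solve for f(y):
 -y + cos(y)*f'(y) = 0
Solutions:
 f(y) = C1 + Integral(y/cos(y), y)


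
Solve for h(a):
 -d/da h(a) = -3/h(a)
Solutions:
 h(a) = -sqrt(C1 + 6*a)
 h(a) = sqrt(C1 + 6*a)


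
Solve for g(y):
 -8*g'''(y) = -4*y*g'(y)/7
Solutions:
 g(y) = C1 + Integral(C2*airyai(14^(2/3)*y/14) + C3*airybi(14^(2/3)*y/14), y)


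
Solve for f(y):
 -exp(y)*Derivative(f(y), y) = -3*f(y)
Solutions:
 f(y) = C1*exp(-3*exp(-y))


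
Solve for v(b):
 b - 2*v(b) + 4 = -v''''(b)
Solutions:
 v(b) = C1*exp(-2^(1/4)*b) + C2*exp(2^(1/4)*b) + C3*sin(2^(1/4)*b) + C4*cos(2^(1/4)*b) + b/2 + 2


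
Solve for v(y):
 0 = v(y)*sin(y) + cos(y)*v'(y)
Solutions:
 v(y) = C1*cos(y)


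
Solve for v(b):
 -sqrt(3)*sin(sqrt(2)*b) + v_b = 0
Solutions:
 v(b) = C1 - sqrt(6)*cos(sqrt(2)*b)/2


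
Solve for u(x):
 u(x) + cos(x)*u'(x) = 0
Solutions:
 u(x) = C1*sqrt(sin(x) - 1)/sqrt(sin(x) + 1)


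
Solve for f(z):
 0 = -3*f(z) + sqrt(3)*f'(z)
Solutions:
 f(z) = C1*exp(sqrt(3)*z)


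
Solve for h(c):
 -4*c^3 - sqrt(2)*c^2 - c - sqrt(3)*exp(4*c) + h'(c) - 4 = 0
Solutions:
 h(c) = C1 + c^4 + sqrt(2)*c^3/3 + c^2/2 + 4*c + sqrt(3)*exp(4*c)/4


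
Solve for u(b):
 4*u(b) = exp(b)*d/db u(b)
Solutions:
 u(b) = C1*exp(-4*exp(-b))


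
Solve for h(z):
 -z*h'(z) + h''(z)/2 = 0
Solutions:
 h(z) = C1 + C2*erfi(z)


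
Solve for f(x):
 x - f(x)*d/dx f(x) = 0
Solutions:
 f(x) = -sqrt(C1 + x^2)
 f(x) = sqrt(C1 + x^2)


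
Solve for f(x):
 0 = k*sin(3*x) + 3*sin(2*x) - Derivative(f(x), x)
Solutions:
 f(x) = C1 - k*cos(3*x)/3 - 3*cos(2*x)/2


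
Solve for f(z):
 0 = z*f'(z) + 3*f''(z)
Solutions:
 f(z) = C1 + C2*erf(sqrt(6)*z/6)


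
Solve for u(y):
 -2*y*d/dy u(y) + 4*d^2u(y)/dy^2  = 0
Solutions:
 u(y) = C1 + C2*erfi(y/2)


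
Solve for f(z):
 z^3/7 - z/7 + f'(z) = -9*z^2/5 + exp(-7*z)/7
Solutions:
 f(z) = C1 - z^4/28 - 3*z^3/5 + z^2/14 - exp(-7*z)/49


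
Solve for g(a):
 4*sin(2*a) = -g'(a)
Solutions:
 g(a) = C1 + 2*cos(2*a)


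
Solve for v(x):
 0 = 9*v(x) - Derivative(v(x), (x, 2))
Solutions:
 v(x) = C1*exp(-3*x) + C2*exp(3*x)


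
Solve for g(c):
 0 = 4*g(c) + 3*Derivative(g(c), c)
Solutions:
 g(c) = C1*exp(-4*c/3)


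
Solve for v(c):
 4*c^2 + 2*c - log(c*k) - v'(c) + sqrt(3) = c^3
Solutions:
 v(c) = C1 - c^4/4 + 4*c^3/3 + c^2 - c*log(c*k) + c*(1 + sqrt(3))


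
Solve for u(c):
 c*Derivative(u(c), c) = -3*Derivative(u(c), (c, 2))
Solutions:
 u(c) = C1 + C2*erf(sqrt(6)*c/6)


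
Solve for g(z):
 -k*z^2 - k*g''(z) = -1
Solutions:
 g(z) = C1 + C2*z - z^4/12 + z^2/(2*k)


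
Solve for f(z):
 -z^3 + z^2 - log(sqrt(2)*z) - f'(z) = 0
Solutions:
 f(z) = C1 - z^4/4 + z^3/3 - z*log(z) - z*log(2)/2 + z


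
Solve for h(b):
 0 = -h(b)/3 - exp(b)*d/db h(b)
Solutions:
 h(b) = C1*exp(exp(-b)/3)


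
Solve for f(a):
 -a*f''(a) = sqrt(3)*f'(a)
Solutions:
 f(a) = C1 + C2*a^(1 - sqrt(3))


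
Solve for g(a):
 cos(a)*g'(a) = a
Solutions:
 g(a) = C1 + Integral(a/cos(a), a)


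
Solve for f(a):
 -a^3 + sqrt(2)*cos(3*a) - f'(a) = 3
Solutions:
 f(a) = C1 - a^4/4 - 3*a + sqrt(2)*sin(3*a)/3


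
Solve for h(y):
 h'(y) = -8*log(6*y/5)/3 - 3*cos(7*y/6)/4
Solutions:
 h(y) = C1 - 8*y*log(y)/3 - 8*y*log(6)/3 + 8*y/3 + 8*y*log(5)/3 - 9*sin(7*y/6)/14


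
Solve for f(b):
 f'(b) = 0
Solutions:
 f(b) = C1


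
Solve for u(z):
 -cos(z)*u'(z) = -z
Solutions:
 u(z) = C1 + Integral(z/cos(z), z)


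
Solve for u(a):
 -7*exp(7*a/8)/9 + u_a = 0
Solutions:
 u(a) = C1 + 8*exp(7*a/8)/9


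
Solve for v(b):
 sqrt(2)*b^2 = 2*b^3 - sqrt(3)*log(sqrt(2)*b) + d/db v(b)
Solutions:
 v(b) = C1 - b^4/2 + sqrt(2)*b^3/3 + sqrt(3)*b*log(b) - sqrt(3)*b + sqrt(3)*b*log(2)/2


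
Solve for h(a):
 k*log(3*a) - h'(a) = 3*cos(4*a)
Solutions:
 h(a) = C1 + a*k*(log(a) - 1) + a*k*log(3) - 3*sin(4*a)/4


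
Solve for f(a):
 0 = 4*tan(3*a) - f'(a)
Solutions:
 f(a) = C1 - 4*log(cos(3*a))/3


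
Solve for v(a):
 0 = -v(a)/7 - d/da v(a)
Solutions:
 v(a) = C1*exp(-a/7)


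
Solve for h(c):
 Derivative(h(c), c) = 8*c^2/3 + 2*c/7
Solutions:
 h(c) = C1 + 8*c^3/9 + c^2/7


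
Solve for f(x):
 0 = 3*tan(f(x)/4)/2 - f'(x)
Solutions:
 f(x) = -4*asin(C1*exp(3*x/8)) + 4*pi
 f(x) = 4*asin(C1*exp(3*x/8))


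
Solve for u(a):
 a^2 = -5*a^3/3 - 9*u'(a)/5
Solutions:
 u(a) = C1 - 25*a^4/108 - 5*a^3/27


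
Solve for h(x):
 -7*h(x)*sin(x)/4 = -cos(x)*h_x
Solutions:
 h(x) = C1/cos(x)^(7/4)


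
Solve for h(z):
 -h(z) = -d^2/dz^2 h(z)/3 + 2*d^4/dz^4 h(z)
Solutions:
 h(z) = (C1*sin(2^(3/4)*z*sin(atan(sqrt(71))/2)/2) + C2*cos(2^(3/4)*z*sin(atan(sqrt(71))/2)/2))*exp(-2^(3/4)*z*cos(atan(sqrt(71))/2)/2) + (C3*sin(2^(3/4)*z*sin(atan(sqrt(71))/2)/2) + C4*cos(2^(3/4)*z*sin(atan(sqrt(71))/2)/2))*exp(2^(3/4)*z*cos(atan(sqrt(71))/2)/2)


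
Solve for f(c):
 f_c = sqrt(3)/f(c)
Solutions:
 f(c) = -sqrt(C1 + 2*sqrt(3)*c)
 f(c) = sqrt(C1 + 2*sqrt(3)*c)


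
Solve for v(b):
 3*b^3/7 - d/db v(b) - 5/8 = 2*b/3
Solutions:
 v(b) = C1 + 3*b^4/28 - b^2/3 - 5*b/8


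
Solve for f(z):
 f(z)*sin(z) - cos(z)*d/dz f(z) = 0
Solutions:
 f(z) = C1/cos(z)


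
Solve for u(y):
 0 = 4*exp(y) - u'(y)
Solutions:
 u(y) = C1 + 4*exp(y)


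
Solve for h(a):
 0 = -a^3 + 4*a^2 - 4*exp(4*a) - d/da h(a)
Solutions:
 h(a) = C1 - a^4/4 + 4*a^3/3 - exp(4*a)


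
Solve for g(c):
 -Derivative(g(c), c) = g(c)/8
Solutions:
 g(c) = C1*exp(-c/8)


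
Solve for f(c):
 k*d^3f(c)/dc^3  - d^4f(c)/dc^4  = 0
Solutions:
 f(c) = C1 + C2*c + C3*c^2 + C4*exp(c*k)


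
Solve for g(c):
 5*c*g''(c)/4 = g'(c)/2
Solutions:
 g(c) = C1 + C2*c^(7/5)


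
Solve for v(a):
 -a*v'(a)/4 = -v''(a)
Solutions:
 v(a) = C1 + C2*erfi(sqrt(2)*a/4)


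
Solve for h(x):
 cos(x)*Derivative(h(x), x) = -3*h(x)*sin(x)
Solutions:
 h(x) = C1*cos(x)^3


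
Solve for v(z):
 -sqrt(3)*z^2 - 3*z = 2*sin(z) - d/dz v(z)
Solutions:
 v(z) = C1 + sqrt(3)*z^3/3 + 3*z^2/2 - 2*cos(z)


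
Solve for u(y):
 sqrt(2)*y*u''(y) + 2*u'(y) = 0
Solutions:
 u(y) = C1 + C2*y^(1 - sqrt(2))


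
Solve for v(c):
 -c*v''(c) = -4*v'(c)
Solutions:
 v(c) = C1 + C2*c^5


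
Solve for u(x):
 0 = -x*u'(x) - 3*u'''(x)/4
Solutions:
 u(x) = C1 + Integral(C2*airyai(-6^(2/3)*x/3) + C3*airybi(-6^(2/3)*x/3), x)


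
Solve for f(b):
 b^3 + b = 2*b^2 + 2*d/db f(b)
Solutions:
 f(b) = C1 + b^4/8 - b^3/3 + b^2/4


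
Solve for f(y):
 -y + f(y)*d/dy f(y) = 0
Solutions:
 f(y) = -sqrt(C1 + y^2)
 f(y) = sqrt(C1 + y^2)


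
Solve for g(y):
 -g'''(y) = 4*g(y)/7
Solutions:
 g(y) = C3*exp(-14^(2/3)*y/7) + (C1*sin(14^(2/3)*sqrt(3)*y/14) + C2*cos(14^(2/3)*sqrt(3)*y/14))*exp(14^(2/3)*y/14)


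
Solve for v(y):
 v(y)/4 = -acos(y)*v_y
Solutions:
 v(y) = C1*exp(-Integral(1/acos(y), y)/4)


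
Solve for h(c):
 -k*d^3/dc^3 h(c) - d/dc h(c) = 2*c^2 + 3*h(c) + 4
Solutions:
 h(c) = C1*exp(2^(1/3)*c*(6^(1/3)*(sqrt(3)*sqrt((243 + 4/k)/k^2) + 27/k)^(1/3)/12 - 2^(1/3)*3^(5/6)*I*(sqrt(3)*sqrt((243 + 4/k)/k^2) + 27/k)^(1/3)/12 + 2/(k*(-3^(1/3) + 3^(5/6)*I)*(sqrt(3)*sqrt((243 + 4/k)/k^2) + 27/k)^(1/3)))) + C2*exp(2^(1/3)*c*(6^(1/3)*(sqrt(3)*sqrt((243 + 4/k)/k^2) + 27/k)^(1/3)/12 + 2^(1/3)*3^(5/6)*I*(sqrt(3)*sqrt((243 + 4/k)/k^2) + 27/k)^(1/3)/12 - 2/(k*(3^(1/3) + 3^(5/6)*I)*(sqrt(3)*sqrt((243 + 4/k)/k^2) + 27/k)^(1/3)))) + C3*exp(6^(1/3)*c*(-2^(1/3)*(sqrt(3)*sqrt((243 + 4/k)/k^2) + 27/k)^(1/3) + 2*3^(1/3)/(k*(sqrt(3)*sqrt((243 + 4/k)/k^2) + 27/k)^(1/3)))/6) - 2*c^2/3 + 4*c/9 - 40/27


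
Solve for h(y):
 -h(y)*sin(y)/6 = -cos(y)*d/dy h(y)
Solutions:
 h(y) = C1/cos(y)^(1/6)


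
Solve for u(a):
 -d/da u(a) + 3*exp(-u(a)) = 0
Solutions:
 u(a) = log(C1 + 3*a)


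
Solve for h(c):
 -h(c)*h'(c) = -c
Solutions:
 h(c) = -sqrt(C1 + c^2)
 h(c) = sqrt(C1 + c^2)


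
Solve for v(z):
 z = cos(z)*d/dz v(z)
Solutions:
 v(z) = C1 + Integral(z/cos(z), z)


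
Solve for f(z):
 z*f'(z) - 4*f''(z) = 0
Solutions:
 f(z) = C1 + C2*erfi(sqrt(2)*z/4)


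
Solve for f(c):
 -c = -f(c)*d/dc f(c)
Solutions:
 f(c) = -sqrt(C1 + c^2)
 f(c) = sqrt(C1 + c^2)


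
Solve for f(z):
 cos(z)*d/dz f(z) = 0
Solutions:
 f(z) = C1


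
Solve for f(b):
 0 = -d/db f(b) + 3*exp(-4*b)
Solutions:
 f(b) = C1 - 3*exp(-4*b)/4


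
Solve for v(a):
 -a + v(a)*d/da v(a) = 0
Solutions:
 v(a) = -sqrt(C1 + a^2)
 v(a) = sqrt(C1 + a^2)


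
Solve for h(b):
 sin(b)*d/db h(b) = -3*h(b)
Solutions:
 h(b) = C1*(cos(b) + 1)^(3/2)/(cos(b) - 1)^(3/2)


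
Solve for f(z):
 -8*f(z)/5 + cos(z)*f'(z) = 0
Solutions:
 f(z) = C1*(sin(z) + 1)^(4/5)/(sin(z) - 1)^(4/5)


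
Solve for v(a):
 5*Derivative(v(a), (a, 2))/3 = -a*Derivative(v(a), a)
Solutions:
 v(a) = C1 + C2*erf(sqrt(30)*a/10)


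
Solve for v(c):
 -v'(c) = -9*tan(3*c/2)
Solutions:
 v(c) = C1 - 6*log(cos(3*c/2))


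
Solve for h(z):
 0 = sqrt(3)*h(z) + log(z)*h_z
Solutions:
 h(z) = C1*exp(-sqrt(3)*li(z))


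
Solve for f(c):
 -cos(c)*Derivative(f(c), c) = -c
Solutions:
 f(c) = C1 + Integral(c/cos(c), c)


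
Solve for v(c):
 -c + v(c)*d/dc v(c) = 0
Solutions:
 v(c) = -sqrt(C1 + c^2)
 v(c) = sqrt(C1 + c^2)


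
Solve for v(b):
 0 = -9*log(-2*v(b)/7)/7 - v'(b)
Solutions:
 7*Integral(1/(log(-_y) - log(7) + log(2)), (_y, v(b)))/9 = C1 - b


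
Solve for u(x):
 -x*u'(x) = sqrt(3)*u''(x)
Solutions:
 u(x) = C1 + C2*erf(sqrt(2)*3^(3/4)*x/6)


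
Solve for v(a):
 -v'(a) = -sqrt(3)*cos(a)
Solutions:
 v(a) = C1 + sqrt(3)*sin(a)


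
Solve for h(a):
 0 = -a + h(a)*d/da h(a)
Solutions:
 h(a) = -sqrt(C1 + a^2)
 h(a) = sqrt(C1 + a^2)


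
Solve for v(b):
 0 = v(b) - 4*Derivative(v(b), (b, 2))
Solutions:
 v(b) = C1*exp(-b/2) + C2*exp(b/2)


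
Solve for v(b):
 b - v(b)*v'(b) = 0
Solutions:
 v(b) = -sqrt(C1 + b^2)
 v(b) = sqrt(C1 + b^2)


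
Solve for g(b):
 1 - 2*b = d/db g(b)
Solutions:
 g(b) = C1 - b^2 + b


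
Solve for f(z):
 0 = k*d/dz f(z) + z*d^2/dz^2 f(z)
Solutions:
 f(z) = C1 + z^(1 - re(k))*(C2*sin(log(z)*Abs(im(k))) + C3*cos(log(z)*im(k)))


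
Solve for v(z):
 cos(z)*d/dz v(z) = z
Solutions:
 v(z) = C1 + Integral(z/cos(z), z)


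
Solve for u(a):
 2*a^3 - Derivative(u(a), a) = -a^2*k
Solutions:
 u(a) = C1 + a^4/2 + a^3*k/3


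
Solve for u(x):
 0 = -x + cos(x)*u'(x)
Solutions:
 u(x) = C1 + Integral(x/cos(x), x)


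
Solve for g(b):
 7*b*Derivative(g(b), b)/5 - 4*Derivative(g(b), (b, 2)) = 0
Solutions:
 g(b) = C1 + C2*erfi(sqrt(70)*b/20)


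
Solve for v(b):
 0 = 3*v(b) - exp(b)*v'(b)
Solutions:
 v(b) = C1*exp(-3*exp(-b))


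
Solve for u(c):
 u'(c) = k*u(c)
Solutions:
 u(c) = C1*exp(c*k)


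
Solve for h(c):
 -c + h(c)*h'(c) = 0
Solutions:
 h(c) = -sqrt(C1 + c^2)
 h(c) = sqrt(C1 + c^2)


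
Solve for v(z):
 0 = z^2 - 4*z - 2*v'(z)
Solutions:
 v(z) = C1 + z^3/6 - z^2


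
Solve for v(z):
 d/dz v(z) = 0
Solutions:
 v(z) = C1


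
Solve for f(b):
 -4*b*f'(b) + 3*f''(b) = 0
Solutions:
 f(b) = C1 + C2*erfi(sqrt(6)*b/3)


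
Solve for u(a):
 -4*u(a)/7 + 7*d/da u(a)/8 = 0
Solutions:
 u(a) = C1*exp(32*a/49)


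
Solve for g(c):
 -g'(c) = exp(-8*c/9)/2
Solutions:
 g(c) = C1 + 9*exp(-8*c/9)/16


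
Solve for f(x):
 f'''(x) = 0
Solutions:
 f(x) = C1 + C2*x + C3*x^2


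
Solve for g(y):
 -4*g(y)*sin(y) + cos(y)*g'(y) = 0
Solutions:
 g(y) = C1/cos(y)^4


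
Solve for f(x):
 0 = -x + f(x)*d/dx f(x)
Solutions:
 f(x) = -sqrt(C1 + x^2)
 f(x) = sqrt(C1 + x^2)


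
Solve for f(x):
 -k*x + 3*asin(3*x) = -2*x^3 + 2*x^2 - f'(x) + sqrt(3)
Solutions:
 f(x) = C1 + k*x^2/2 - x^4/2 + 2*x^3/3 - 3*x*asin(3*x) + sqrt(3)*x - sqrt(1 - 9*x^2)


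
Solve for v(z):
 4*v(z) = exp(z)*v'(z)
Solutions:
 v(z) = C1*exp(-4*exp(-z))


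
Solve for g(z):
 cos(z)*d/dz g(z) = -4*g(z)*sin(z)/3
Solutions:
 g(z) = C1*cos(z)^(4/3)


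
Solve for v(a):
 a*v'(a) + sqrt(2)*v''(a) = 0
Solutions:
 v(a) = C1 + C2*erf(2^(1/4)*a/2)


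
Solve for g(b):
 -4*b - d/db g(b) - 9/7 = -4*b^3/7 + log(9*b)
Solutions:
 g(b) = C1 + b^4/7 - 2*b^2 - b*log(b) - b*log(9) - 2*b/7


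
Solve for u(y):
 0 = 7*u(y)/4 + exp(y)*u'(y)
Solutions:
 u(y) = C1*exp(7*exp(-y)/4)


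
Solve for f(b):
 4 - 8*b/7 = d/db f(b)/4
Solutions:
 f(b) = C1 - 16*b^2/7 + 16*b


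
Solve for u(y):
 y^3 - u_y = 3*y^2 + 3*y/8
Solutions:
 u(y) = C1 + y^4/4 - y^3 - 3*y^2/16


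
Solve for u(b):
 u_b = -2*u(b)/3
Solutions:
 u(b) = C1*exp(-2*b/3)


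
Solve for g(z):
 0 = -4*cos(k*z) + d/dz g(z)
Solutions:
 g(z) = C1 + 4*sin(k*z)/k


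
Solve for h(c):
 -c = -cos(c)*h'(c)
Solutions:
 h(c) = C1 + Integral(c/cos(c), c)


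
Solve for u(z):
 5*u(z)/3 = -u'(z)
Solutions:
 u(z) = C1*exp(-5*z/3)


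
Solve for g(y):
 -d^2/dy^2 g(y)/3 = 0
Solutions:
 g(y) = C1 + C2*y


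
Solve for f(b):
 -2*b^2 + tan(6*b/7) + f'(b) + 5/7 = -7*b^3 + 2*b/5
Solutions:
 f(b) = C1 - 7*b^4/4 + 2*b^3/3 + b^2/5 - 5*b/7 + 7*log(cos(6*b/7))/6


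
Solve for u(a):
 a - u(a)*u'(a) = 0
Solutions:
 u(a) = -sqrt(C1 + a^2)
 u(a) = sqrt(C1 + a^2)


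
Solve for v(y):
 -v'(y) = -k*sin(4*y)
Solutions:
 v(y) = C1 - k*cos(4*y)/4


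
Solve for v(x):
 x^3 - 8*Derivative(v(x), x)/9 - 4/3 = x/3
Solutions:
 v(x) = C1 + 9*x^4/32 - 3*x^2/16 - 3*x/2


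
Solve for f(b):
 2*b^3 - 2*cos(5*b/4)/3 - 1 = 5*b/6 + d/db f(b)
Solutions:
 f(b) = C1 + b^4/2 - 5*b^2/12 - b - 8*sin(5*b/4)/15


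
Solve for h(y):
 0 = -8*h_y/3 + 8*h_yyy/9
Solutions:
 h(y) = C1 + C2*exp(-sqrt(3)*y) + C3*exp(sqrt(3)*y)


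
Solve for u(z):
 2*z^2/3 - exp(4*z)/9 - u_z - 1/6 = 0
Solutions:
 u(z) = C1 + 2*z^3/9 - z/6 - exp(4*z)/36


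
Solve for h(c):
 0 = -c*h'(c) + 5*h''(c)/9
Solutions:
 h(c) = C1 + C2*erfi(3*sqrt(10)*c/10)


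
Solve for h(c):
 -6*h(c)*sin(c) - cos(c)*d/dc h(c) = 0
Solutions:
 h(c) = C1*cos(c)^6


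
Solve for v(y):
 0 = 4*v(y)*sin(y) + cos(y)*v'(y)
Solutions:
 v(y) = C1*cos(y)^4


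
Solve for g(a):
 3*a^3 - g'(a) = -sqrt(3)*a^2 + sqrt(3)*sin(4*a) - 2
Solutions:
 g(a) = C1 + 3*a^4/4 + sqrt(3)*a^3/3 + 2*a + sqrt(3)*cos(4*a)/4


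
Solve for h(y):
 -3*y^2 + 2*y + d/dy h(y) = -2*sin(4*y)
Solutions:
 h(y) = C1 + y^3 - y^2 + cos(4*y)/2


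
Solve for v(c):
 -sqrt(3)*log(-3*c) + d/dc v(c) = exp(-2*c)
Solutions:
 v(c) = C1 + sqrt(3)*c*log(-c) + sqrt(3)*c*(-1 + log(3)) - exp(-2*c)/2


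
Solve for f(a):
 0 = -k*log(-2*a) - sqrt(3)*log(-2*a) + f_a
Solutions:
 f(a) = C1 + a*(k + sqrt(3))*log(-a) + a*(-k + k*log(2) - sqrt(3) + sqrt(3)*log(2))


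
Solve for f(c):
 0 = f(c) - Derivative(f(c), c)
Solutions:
 f(c) = C1*exp(c)


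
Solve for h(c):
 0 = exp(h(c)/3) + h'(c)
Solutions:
 h(c) = 3*log(1/(C1 + c)) + 3*log(3)


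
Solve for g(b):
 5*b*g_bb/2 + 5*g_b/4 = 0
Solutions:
 g(b) = C1 + C2*sqrt(b)


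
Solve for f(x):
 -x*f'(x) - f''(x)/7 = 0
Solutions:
 f(x) = C1 + C2*erf(sqrt(14)*x/2)


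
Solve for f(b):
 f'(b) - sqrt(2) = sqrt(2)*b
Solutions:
 f(b) = C1 + sqrt(2)*b^2/2 + sqrt(2)*b


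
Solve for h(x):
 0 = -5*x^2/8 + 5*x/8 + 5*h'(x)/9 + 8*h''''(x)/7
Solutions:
 h(x) = C1 + C4*exp(-105^(1/3)*x/6) + 3*x^3/8 - 9*x^2/16 + (C2*sin(3^(5/6)*35^(1/3)*x/12) + C3*cos(3^(5/6)*35^(1/3)*x/12))*exp(105^(1/3)*x/12)


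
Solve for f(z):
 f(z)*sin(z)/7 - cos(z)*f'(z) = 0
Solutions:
 f(z) = C1/cos(z)^(1/7)


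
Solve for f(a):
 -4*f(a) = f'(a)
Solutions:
 f(a) = C1*exp(-4*a)


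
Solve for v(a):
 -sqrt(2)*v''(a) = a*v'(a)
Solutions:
 v(a) = C1 + C2*erf(2^(1/4)*a/2)


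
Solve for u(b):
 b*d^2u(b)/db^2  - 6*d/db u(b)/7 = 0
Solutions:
 u(b) = C1 + C2*b^(13/7)


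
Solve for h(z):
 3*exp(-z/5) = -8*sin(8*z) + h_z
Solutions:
 h(z) = C1 - cos(8*z) - 15*exp(-z/5)


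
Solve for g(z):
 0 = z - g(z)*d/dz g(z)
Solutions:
 g(z) = -sqrt(C1 + z^2)
 g(z) = sqrt(C1 + z^2)


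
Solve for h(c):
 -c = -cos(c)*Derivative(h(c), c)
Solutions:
 h(c) = C1 + Integral(c/cos(c), c)


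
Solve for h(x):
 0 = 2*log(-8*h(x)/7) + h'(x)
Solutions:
 Integral(1/(log(-_y) - log(7) + 3*log(2)), (_y, h(x)))/2 = C1 - x


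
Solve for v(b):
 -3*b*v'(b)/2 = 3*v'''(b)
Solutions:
 v(b) = C1 + Integral(C2*airyai(-2^(2/3)*b/2) + C3*airybi(-2^(2/3)*b/2), b)


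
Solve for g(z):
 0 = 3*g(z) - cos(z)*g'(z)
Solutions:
 g(z) = C1*(sin(z) + 1)^(3/2)/(sin(z) - 1)^(3/2)


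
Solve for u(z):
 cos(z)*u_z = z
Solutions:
 u(z) = C1 + Integral(z/cos(z), z)


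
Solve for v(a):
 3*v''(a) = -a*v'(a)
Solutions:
 v(a) = C1 + C2*erf(sqrt(6)*a/6)


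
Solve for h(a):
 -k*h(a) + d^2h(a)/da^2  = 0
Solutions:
 h(a) = C1*exp(-a*sqrt(k)) + C2*exp(a*sqrt(k))


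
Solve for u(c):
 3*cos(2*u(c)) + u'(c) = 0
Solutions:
 u(c) = -asin((C1 + exp(12*c))/(C1 - exp(12*c)))/2 + pi/2
 u(c) = asin((C1 + exp(12*c))/(C1 - exp(12*c)))/2


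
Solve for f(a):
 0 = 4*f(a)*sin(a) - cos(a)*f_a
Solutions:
 f(a) = C1/cos(a)^4


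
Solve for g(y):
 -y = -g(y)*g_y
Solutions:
 g(y) = -sqrt(C1 + y^2)
 g(y) = sqrt(C1 + y^2)


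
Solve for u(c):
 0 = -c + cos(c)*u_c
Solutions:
 u(c) = C1 + Integral(c/cos(c), c)


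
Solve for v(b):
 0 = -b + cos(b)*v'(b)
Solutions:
 v(b) = C1 + Integral(b/cos(b), b)


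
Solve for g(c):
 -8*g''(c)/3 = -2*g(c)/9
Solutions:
 g(c) = C1*exp(-sqrt(3)*c/6) + C2*exp(sqrt(3)*c/6)


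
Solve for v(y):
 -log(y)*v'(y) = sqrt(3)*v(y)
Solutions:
 v(y) = C1*exp(-sqrt(3)*li(y))


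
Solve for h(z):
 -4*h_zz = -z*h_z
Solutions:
 h(z) = C1 + C2*erfi(sqrt(2)*z/4)


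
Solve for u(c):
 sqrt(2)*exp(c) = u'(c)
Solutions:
 u(c) = C1 + sqrt(2)*exp(c)


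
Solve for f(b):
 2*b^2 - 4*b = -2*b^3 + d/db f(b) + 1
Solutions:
 f(b) = C1 + b^4/2 + 2*b^3/3 - 2*b^2 - b


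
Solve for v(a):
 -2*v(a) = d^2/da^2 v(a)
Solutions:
 v(a) = C1*sin(sqrt(2)*a) + C2*cos(sqrt(2)*a)


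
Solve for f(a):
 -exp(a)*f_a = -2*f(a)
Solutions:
 f(a) = C1*exp(-2*exp(-a))


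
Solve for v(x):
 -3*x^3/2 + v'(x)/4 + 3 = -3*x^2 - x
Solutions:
 v(x) = C1 + 3*x^4/2 - 4*x^3 - 2*x^2 - 12*x


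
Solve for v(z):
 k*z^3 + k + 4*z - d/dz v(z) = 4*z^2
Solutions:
 v(z) = C1 + k*z^4/4 + k*z - 4*z^3/3 + 2*z^2


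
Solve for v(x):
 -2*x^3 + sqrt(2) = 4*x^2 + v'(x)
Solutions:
 v(x) = C1 - x^4/2 - 4*x^3/3 + sqrt(2)*x


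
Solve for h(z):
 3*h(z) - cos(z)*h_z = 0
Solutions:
 h(z) = C1*(sin(z) + 1)^(3/2)/(sin(z) - 1)^(3/2)


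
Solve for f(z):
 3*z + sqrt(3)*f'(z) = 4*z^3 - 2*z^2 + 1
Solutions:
 f(z) = C1 + sqrt(3)*z^4/3 - 2*sqrt(3)*z^3/9 - sqrt(3)*z^2/2 + sqrt(3)*z/3


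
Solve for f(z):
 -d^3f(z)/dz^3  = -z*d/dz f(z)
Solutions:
 f(z) = C1 + Integral(C2*airyai(z) + C3*airybi(z), z)


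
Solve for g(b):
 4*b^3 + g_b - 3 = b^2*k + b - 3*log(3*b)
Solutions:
 g(b) = C1 - b^4 + b^3*k/3 + b^2/2 - 3*b*log(b) - b*log(27) + 6*b


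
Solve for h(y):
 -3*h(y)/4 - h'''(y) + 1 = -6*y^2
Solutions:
 h(y) = C3*exp(-6^(1/3)*y/2) + 8*y^2 + (C1*sin(2^(1/3)*3^(5/6)*y/4) + C2*cos(2^(1/3)*3^(5/6)*y/4))*exp(6^(1/3)*y/4) + 4/3


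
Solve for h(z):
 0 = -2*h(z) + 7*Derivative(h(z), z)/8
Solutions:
 h(z) = C1*exp(16*z/7)


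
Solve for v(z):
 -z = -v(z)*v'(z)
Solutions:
 v(z) = -sqrt(C1 + z^2)
 v(z) = sqrt(C1 + z^2)


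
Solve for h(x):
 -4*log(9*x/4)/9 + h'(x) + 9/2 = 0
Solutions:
 h(x) = C1 + 4*x*log(x)/9 - 89*x/18 - 8*x*log(2)/9 + 8*x*log(3)/9


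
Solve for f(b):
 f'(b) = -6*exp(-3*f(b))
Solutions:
 f(b) = log(C1 - 18*b)/3
 f(b) = log((-3^(1/3) - 3^(5/6)*I)*(C1 - 6*b)^(1/3)/2)
 f(b) = log((-3^(1/3) + 3^(5/6)*I)*(C1 - 6*b)^(1/3)/2)


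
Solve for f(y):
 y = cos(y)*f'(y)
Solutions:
 f(y) = C1 + Integral(y/cos(y), y)


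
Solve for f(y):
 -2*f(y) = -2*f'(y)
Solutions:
 f(y) = C1*exp(y)


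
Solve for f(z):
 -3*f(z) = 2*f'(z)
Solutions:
 f(z) = C1*exp(-3*z/2)


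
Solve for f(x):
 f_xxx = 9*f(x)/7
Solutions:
 f(x) = C3*exp(21^(2/3)*x/7) + (C1*sin(3*3^(1/6)*7^(2/3)*x/14) + C2*cos(3*3^(1/6)*7^(2/3)*x/14))*exp(-21^(2/3)*x/14)


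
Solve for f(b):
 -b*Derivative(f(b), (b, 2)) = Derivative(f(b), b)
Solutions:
 f(b) = C1 + C2*log(b)


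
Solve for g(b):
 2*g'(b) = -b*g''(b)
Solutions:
 g(b) = C1 + C2/b


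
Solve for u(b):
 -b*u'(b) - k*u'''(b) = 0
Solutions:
 u(b) = C1 + Integral(C2*airyai(b*(-1/k)^(1/3)) + C3*airybi(b*(-1/k)^(1/3)), b)


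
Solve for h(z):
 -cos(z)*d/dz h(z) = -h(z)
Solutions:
 h(z) = C1*sqrt(sin(z) + 1)/sqrt(sin(z) - 1)


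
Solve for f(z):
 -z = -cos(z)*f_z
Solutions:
 f(z) = C1 + Integral(z/cos(z), z)


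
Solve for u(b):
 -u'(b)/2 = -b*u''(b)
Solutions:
 u(b) = C1 + C2*b^(3/2)


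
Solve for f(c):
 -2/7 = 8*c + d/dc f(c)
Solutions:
 f(c) = C1 - 4*c^2 - 2*c/7


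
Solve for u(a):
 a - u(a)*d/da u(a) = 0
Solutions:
 u(a) = -sqrt(C1 + a^2)
 u(a) = sqrt(C1 + a^2)


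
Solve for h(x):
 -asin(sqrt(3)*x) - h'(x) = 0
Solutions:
 h(x) = C1 - x*asin(sqrt(3)*x) - sqrt(3)*sqrt(1 - 3*x^2)/3


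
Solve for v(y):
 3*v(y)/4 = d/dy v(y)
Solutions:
 v(y) = C1*exp(3*y/4)


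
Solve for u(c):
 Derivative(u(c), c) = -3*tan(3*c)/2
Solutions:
 u(c) = C1 + log(cos(3*c))/2


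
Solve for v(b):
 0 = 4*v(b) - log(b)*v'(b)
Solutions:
 v(b) = C1*exp(4*li(b))


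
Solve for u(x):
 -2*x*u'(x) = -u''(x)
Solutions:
 u(x) = C1 + C2*erfi(x)


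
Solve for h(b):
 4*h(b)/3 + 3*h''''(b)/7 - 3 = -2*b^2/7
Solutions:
 h(b) = -3*b^2/14 + (C1*sin(sqrt(3)*7^(1/4)*b/3) + C2*cos(sqrt(3)*7^(1/4)*b/3))*exp(-sqrt(3)*7^(1/4)*b/3) + (C3*sin(sqrt(3)*7^(1/4)*b/3) + C4*cos(sqrt(3)*7^(1/4)*b/3))*exp(sqrt(3)*7^(1/4)*b/3) + 9/4


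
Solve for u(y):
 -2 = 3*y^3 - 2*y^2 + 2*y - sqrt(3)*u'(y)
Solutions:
 u(y) = C1 + sqrt(3)*y^4/4 - 2*sqrt(3)*y^3/9 + sqrt(3)*y^2/3 + 2*sqrt(3)*y/3


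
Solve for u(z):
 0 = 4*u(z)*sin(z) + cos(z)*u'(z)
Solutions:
 u(z) = C1*cos(z)^4


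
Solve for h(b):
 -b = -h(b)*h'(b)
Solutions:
 h(b) = -sqrt(C1 + b^2)
 h(b) = sqrt(C1 + b^2)


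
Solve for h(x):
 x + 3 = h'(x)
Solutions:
 h(x) = C1 + x^2/2 + 3*x


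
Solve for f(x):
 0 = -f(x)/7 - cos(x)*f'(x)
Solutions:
 f(x) = C1*(sin(x) - 1)^(1/14)/(sin(x) + 1)^(1/14)


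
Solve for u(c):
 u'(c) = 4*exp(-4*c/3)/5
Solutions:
 u(c) = C1 - 3*exp(-4*c/3)/5


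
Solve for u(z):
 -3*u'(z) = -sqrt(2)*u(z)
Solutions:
 u(z) = C1*exp(sqrt(2)*z/3)


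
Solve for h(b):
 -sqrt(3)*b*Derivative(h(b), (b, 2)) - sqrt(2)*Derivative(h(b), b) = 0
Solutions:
 h(b) = C1 + C2*b^(1 - sqrt(6)/3)


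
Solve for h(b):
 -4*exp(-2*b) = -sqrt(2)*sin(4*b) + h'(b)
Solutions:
 h(b) = C1 - sqrt(2)*cos(4*b)/4 + 2*exp(-2*b)


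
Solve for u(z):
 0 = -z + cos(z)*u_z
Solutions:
 u(z) = C1 + Integral(z/cos(z), z)


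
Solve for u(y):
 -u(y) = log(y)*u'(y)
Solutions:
 u(y) = C1*exp(-li(y))


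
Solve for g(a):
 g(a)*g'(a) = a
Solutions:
 g(a) = -sqrt(C1 + a^2)
 g(a) = sqrt(C1 + a^2)


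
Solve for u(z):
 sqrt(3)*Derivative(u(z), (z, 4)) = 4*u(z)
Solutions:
 u(z) = C1*exp(-sqrt(2)*3^(7/8)*z/3) + C2*exp(sqrt(2)*3^(7/8)*z/3) + C3*sin(sqrt(2)*3^(7/8)*z/3) + C4*cos(sqrt(2)*3^(7/8)*z/3)


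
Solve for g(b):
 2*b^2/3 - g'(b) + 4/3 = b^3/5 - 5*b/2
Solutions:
 g(b) = C1 - b^4/20 + 2*b^3/9 + 5*b^2/4 + 4*b/3


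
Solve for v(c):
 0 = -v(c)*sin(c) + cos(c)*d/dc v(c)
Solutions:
 v(c) = C1/cos(c)


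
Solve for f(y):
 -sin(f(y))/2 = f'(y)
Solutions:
 f(y) = -acos((-C1 - exp(y))/(C1 - exp(y))) + 2*pi
 f(y) = acos((-C1 - exp(y))/(C1 - exp(y)))


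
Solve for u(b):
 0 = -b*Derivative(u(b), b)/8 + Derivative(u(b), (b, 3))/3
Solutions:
 u(b) = C1 + Integral(C2*airyai(3^(1/3)*b/2) + C3*airybi(3^(1/3)*b/2), b)


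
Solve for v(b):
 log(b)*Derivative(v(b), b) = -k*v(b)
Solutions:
 v(b) = C1*exp(-k*li(b))


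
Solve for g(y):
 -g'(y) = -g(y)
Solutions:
 g(y) = C1*exp(y)


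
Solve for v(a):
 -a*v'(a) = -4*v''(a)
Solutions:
 v(a) = C1 + C2*erfi(sqrt(2)*a/4)


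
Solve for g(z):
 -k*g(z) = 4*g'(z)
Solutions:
 g(z) = C1*exp(-k*z/4)


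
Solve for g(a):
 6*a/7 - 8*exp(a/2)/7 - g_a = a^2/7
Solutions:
 g(a) = C1 - a^3/21 + 3*a^2/7 - 16*exp(a/2)/7


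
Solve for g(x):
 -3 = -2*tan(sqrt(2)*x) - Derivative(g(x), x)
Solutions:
 g(x) = C1 + 3*x + sqrt(2)*log(cos(sqrt(2)*x))


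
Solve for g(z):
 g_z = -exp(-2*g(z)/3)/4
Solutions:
 g(z) = 3*log(-sqrt(C1 - z)) - 3*log(6)/2
 g(z) = 3*log(C1 - z/6)/2


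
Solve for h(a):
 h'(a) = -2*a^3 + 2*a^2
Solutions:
 h(a) = C1 - a^4/2 + 2*a^3/3


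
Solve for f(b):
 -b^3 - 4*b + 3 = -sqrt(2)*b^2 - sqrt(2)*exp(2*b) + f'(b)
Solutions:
 f(b) = C1 - b^4/4 + sqrt(2)*b^3/3 - 2*b^2 + 3*b + sqrt(2)*exp(2*b)/2


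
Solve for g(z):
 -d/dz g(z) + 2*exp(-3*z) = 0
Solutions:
 g(z) = C1 - 2*exp(-3*z)/3


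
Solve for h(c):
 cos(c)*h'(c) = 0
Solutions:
 h(c) = C1


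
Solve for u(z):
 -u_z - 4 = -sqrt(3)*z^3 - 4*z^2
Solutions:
 u(z) = C1 + sqrt(3)*z^4/4 + 4*z^3/3 - 4*z


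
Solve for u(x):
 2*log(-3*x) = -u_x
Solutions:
 u(x) = C1 - 2*x*log(-x) + 2*x*(1 - log(3))


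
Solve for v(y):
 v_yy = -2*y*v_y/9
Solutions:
 v(y) = C1 + C2*erf(y/3)


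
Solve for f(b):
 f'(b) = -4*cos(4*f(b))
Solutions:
 f(b) = -asin((C1 + exp(32*b))/(C1 - exp(32*b)))/4 + pi/4
 f(b) = asin((C1 + exp(32*b))/(C1 - exp(32*b)))/4


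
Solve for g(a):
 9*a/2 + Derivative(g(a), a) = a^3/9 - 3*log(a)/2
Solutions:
 g(a) = C1 + a^4/36 - 9*a^2/4 - 3*a*log(a)/2 + 3*a/2


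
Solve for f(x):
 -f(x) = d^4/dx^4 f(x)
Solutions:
 f(x) = (C1*sin(sqrt(2)*x/2) + C2*cos(sqrt(2)*x/2))*exp(-sqrt(2)*x/2) + (C3*sin(sqrt(2)*x/2) + C4*cos(sqrt(2)*x/2))*exp(sqrt(2)*x/2)


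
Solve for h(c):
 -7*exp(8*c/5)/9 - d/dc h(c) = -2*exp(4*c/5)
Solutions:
 h(c) = C1 - 35*exp(8*c/5)/72 + 5*exp(4*c/5)/2


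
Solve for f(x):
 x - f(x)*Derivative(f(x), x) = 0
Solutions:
 f(x) = -sqrt(C1 + x^2)
 f(x) = sqrt(C1 + x^2)


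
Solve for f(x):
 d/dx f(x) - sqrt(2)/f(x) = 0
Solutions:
 f(x) = -sqrt(C1 + 2*sqrt(2)*x)
 f(x) = sqrt(C1 + 2*sqrt(2)*x)


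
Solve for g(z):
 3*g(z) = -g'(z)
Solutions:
 g(z) = C1*exp(-3*z)


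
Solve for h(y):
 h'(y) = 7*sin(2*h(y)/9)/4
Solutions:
 -7*y/4 + 9*log(cos(2*h(y)/9) - 1)/4 - 9*log(cos(2*h(y)/9) + 1)/4 = C1


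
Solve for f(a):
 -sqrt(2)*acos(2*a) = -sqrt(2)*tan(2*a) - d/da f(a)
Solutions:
 f(a) = C1 + sqrt(2)*(a*acos(2*a) - sqrt(1 - 4*a^2)/2) + sqrt(2)*log(cos(2*a))/2


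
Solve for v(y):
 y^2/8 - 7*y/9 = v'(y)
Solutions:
 v(y) = C1 + y^3/24 - 7*y^2/18


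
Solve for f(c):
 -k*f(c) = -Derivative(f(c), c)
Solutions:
 f(c) = C1*exp(c*k)


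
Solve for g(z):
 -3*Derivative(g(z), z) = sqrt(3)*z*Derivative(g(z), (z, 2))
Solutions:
 g(z) = C1 + C2*z^(1 - sqrt(3))


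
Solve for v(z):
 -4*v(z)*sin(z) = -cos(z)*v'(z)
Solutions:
 v(z) = C1/cos(z)^4


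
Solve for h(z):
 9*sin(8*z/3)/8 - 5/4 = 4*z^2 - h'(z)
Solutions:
 h(z) = C1 + 4*z^3/3 + 5*z/4 + 27*cos(8*z/3)/64


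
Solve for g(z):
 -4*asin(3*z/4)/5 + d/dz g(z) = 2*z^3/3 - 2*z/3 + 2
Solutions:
 g(z) = C1 + z^4/6 - z^2/3 + 4*z*asin(3*z/4)/5 + 2*z + 4*sqrt(16 - 9*z^2)/15


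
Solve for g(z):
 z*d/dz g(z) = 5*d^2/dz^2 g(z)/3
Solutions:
 g(z) = C1 + C2*erfi(sqrt(30)*z/10)


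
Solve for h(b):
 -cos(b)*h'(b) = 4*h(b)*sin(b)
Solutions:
 h(b) = C1*cos(b)^4


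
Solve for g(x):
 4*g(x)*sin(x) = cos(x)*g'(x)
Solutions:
 g(x) = C1/cos(x)^4


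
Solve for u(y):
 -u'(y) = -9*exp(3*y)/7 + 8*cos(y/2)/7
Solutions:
 u(y) = C1 + 3*exp(3*y)/7 - 16*sin(y/2)/7


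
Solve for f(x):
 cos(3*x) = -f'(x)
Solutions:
 f(x) = C1 - sin(3*x)/3


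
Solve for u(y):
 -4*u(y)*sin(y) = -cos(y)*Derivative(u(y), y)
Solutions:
 u(y) = C1/cos(y)^4


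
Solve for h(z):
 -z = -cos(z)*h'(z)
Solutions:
 h(z) = C1 + Integral(z/cos(z), z)


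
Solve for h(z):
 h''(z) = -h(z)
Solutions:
 h(z) = C1*sin(z) + C2*cos(z)


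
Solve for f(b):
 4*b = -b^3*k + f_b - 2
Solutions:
 f(b) = C1 + b^4*k/4 + 2*b^2 + 2*b


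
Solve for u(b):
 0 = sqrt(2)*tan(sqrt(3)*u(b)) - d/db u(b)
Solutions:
 u(b) = sqrt(3)*(pi - asin(C1*exp(sqrt(6)*b)))/3
 u(b) = sqrt(3)*asin(C1*exp(sqrt(6)*b))/3


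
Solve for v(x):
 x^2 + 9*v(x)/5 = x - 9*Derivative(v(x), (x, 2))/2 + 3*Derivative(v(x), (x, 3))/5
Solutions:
 v(x) = C1*exp(x*(-(2*sqrt(786) + 137)^(1/3) - 25/(2*sqrt(786) + 137)^(1/3) + 10)/4)*sin(sqrt(3)*x*(-(2*sqrt(786) + 137)^(1/3) + 25/(2*sqrt(786) + 137)^(1/3))/4) + C2*exp(x*(-(2*sqrt(786) + 137)^(1/3) - 25/(2*sqrt(786) + 137)^(1/3) + 10)/4)*cos(sqrt(3)*x*(-(2*sqrt(786) + 137)^(1/3) + 25/(2*sqrt(786) + 137)^(1/3))/4) + C3*exp(x*(25/(2*sqrt(786) + 137)^(1/3) + 5 + (2*sqrt(786) + 137)^(1/3))/2) - 5*x^2/9 + 5*x/9 + 25/9


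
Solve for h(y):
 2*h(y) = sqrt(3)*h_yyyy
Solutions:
 h(y) = C1*exp(-2^(1/4)*3^(7/8)*y/3) + C2*exp(2^(1/4)*3^(7/8)*y/3) + C3*sin(2^(1/4)*3^(7/8)*y/3) + C4*cos(2^(1/4)*3^(7/8)*y/3)


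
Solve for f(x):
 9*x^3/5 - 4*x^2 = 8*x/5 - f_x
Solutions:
 f(x) = C1 - 9*x^4/20 + 4*x^3/3 + 4*x^2/5


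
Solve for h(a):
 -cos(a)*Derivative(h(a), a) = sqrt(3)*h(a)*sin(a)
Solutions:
 h(a) = C1*cos(a)^(sqrt(3))


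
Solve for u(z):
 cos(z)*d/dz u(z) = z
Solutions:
 u(z) = C1 + Integral(z/cos(z), z)


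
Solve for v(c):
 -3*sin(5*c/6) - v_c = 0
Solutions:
 v(c) = C1 + 18*cos(5*c/6)/5


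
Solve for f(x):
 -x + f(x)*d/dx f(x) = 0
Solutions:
 f(x) = -sqrt(C1 + x^2)
 f(x) = sqrt(C1 + x^2)


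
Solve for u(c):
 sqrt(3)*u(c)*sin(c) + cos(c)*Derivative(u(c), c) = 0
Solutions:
 u(c) = C1*cos(c)^(sqrt(3))


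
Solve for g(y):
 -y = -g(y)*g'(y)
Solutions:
 g(y) = -sqrt(C1 + y^2)
 g(y) = sqrt(C1 + y^2)


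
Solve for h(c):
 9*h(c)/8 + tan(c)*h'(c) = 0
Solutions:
 h(c) = C1/sin(c)^(9/8)


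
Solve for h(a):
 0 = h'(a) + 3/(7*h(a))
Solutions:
 h(a) = -sqrt(C1 - 42*a)/7
 h(a) = sqrt(C1 - 42*a)/7


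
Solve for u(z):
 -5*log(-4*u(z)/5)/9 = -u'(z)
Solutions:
 -9*Integral(1/(log(-_y) - log(5) + 2*log(2)), (_y, u(z)))/5 = C1 - z


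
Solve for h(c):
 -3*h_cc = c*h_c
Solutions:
 h(c) = C1 + C2*erf(sqrt(6)*c/6)


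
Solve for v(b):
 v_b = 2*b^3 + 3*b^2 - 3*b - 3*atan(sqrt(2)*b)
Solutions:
 v(b) = C1 + b^4/2 + b^3 - 3*b^2/2 - 3*b*atan(sqrt(2)*b) + 3*sqrt(2)*log(2*b^2 + 1)/4


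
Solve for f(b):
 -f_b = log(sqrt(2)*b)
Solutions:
 f(b) = C1 - b*log(b) - b*log(2)/2 + b


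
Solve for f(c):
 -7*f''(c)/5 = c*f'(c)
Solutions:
 f(c) = C1 + C2*erf(sqrt(70)*c/14)


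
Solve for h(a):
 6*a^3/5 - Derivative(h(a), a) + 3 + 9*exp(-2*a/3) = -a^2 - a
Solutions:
 h(a) = C1 + 3*a^4/10 + a^3/3 + a^2/2 + 3*a - 27*exp(-2*a/3)/2


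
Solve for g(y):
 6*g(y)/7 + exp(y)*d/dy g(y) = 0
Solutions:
 g(y) = C1*exp(6*exp(-y)/7)


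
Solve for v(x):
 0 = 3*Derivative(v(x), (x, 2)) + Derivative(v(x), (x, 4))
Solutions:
 v(x) = C1 + C2*x + C3*sin(sqrt(3)*x) + C4*cos(sqrt(3)*x)


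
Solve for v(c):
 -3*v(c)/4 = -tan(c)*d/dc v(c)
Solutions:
 v(c) = C1*sin(c)^(3/4)


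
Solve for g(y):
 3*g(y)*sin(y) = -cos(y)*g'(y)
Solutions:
 g(y) = C1*cos(y)^3


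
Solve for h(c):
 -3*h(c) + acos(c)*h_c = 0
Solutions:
 h(c) = C1*exp(3*Integral(1/acos(c), c))


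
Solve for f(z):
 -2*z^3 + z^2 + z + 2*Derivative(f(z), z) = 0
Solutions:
 f(z) = C1 + z^4/4 - z^3/6 - z^2/4


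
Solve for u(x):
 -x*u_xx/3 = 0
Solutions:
 u(x) = C1 + C2*x


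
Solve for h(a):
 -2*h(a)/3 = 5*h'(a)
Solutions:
 h(a) = C1*exp(-2*a/15)


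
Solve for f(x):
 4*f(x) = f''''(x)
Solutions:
 f(x) = C1*exp(-sqrt(2)*x) + C2*exp(sqrt(2)*x) + C3*sin(sqrt(2)*x) + C4*cos(sqrt(2)*x)


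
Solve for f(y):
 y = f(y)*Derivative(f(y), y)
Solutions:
 f(y) = -sqrt(C1 + y^2)
 f(y) = sqrt(C1 + y^2)


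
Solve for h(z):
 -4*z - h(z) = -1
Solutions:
 h(z) = 1 - 4*z


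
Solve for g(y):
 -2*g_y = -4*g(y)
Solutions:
 g(y) = C1*exp(2*y)


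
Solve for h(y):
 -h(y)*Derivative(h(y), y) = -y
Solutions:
 h(y) = -sqrt(C1 + y^2)
 h(y) = sqrt(C1 + y^2)


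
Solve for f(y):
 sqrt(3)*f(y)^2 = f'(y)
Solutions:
 f(y) = -1/(C1 + sqrt(3)*y)


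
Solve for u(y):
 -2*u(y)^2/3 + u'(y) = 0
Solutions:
 u(y) = -3/(C1 + 2*y)


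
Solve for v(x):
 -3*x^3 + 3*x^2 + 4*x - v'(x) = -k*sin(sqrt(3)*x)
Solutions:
 v(x) = C1 - sqrt(3)*k*cos(sqrt(3)*x)/3 - 3*x^4/4 + x^3 + 2*x^2


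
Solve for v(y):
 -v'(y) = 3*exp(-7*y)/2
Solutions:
 v(y) = C1 + 3*exp(-7*y)/14


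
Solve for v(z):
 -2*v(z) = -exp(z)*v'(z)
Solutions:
 v(z) = C1*exp(-2*exp(-z))


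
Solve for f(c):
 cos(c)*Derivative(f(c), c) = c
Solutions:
 f(c) = C1 + Integral(c/cos(c), c)


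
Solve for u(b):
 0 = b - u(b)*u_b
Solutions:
 u(b) = -sqrt(C1 + b^2)
 u(b) = sqrt(C1 + b^2)


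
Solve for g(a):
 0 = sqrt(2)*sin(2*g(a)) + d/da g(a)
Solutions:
 g(a) = pi - acos((-C1 - exp(4*sqrt(2)*a))/(C1 - exp(4*sqrt(2)*a)))/2
 g(a) = acos((-C1 - exp(4*sqrt(2)*a))/(C1 - exp(4*sqrt(2)*a)))/2


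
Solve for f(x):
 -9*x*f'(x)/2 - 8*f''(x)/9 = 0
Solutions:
 f(x) = C1 + C2*erf(9*sqrt(2)*x/8)


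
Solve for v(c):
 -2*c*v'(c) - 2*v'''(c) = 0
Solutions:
 v(c) = C1 + Integral(C2*airyai(-c) + C3*airybi(-c), c)


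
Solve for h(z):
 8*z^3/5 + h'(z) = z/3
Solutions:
 h(z) = C1 - 2*z^4/5 + z^2/6


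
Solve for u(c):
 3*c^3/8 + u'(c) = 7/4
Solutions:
 u(c) = C1 - 3*c^4/32 + 7*c/4


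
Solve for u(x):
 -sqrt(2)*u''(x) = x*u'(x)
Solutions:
 u(x) = C1 + C2*erf(2^(1/4)*x/2)


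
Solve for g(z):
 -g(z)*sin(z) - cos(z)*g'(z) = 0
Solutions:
 g(z) = C1*cos(z)


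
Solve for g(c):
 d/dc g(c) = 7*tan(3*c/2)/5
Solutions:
 g(c) = C1 - 14*log(cos(3*c/2))/15


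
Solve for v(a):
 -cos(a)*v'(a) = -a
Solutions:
 v(a) = C1 + Integral(a/cos(a), a)


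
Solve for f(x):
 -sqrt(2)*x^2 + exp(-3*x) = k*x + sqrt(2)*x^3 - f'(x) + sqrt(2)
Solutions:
 f(x) = C1 + k*x^2/2 + sqrt(2)*x^4/4 + sqrt(2)*x^3/3 + sqrt(2)*x + exp(-3*x)/3


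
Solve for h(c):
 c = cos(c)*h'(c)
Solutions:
 h(c) = C1 + Integral(c/cos(c), c)


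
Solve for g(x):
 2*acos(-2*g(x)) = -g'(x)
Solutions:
 Integral(1/acos(-2*_y), (_y, g(x))) = C1 - 2*x


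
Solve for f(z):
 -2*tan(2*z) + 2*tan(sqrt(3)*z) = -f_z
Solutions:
 f(z) = C1 - log(cos(2*z)) + 2*sqrt(3)*log(cos(sqrt(3)*z))/3


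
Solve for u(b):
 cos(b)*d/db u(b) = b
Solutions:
 u(b) = C1 + Integral(b/cos(b), b)


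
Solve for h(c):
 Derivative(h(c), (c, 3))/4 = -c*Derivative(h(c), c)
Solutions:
 h(c) = C1 + Integral(C2*airyai(-2^(2/3)*c) + C3*airybi(-2^(2/3)*c), c)


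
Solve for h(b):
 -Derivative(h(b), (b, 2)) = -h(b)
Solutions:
 h(b) = C1*exp(-b) + C2*exp(b)


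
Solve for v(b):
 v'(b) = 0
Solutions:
 v(b) = C1


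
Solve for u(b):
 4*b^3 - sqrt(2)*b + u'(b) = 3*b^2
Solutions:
 u(b) = C1 - b^4 + b^3 + sqrt(2)*b^2/2


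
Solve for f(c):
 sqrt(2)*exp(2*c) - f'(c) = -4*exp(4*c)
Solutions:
 f(c) = C1 + exp(4*c) + sqrt(2)*exp(2*c)/2
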